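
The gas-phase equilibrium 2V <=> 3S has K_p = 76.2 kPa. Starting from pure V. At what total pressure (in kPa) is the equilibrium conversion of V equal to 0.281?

P = 600 kPa

Basis: 1 mol V initially; let X = conversion of V. Extent ξ = 0.5X.
Species balance: n_V = 1 − X; n_S = 1.5X.
Total moles n_T = 1 + 0.5X.
K_p = p_S^3 / (p_V^2) with p_i = (n_i/n_T)·P.
At X = 0.281: the mole-fraction product g(X) = Π y_i^ν_i = 0.127. Since K_p = g(X)·P^{1}, P = (K_p/g)^(1/1) = (76.2/0.127)^(1/1) = 600 kPa.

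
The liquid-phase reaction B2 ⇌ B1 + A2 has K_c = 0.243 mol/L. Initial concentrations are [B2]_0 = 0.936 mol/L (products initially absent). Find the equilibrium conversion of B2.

Let X = conversion of B2; extent ξ = 0.936·X mol/L.
Concentrations: [B2] = 0.936 − 0.936X; [B1] = 0.936X; [A2] = 0.936X.
K_c = [B1] [A2] / ([B2]).
Equating to 0.243 mol/L: the physical root is X = 0.396.

X = 0.396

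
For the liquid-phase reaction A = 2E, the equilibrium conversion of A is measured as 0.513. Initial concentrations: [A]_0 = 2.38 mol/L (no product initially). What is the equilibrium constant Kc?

Kc = 5.14 mol/L

Let X = conversion of A.
Concentrations: [A] = 2.38 − 2.38X; [E] = 4.76X.
At X = 0.513: [A] = 1.16, [E] = 2.44.
Kc = [E]^2 / ([A]) = 5.14 mol/L.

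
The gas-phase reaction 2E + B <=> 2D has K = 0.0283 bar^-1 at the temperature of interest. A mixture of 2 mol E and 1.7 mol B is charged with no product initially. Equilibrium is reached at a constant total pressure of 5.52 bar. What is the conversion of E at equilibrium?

Let X = conversion of E (basis 2 mol E); extent of reaction ξ = X.
Mole table: n_E = 2 − 2X; n_B = 1.7 − X; n_D = 2X.
Summing: n_T = 3.7 − X.
With p_i = (n_i/n_T)P, K = p_D^2 / (p_E^2 p_B).
This yields a degree-3 equation in X; solving on (0,1), X = 0.205.

X = 0.205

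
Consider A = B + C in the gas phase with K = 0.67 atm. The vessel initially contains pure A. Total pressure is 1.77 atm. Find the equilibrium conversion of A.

X = 0.524

Take 1 mol A as basis and let X be its fractional conversion, so ξ = X.
Species balance: n_A = 1 − X; n_B = X; n_C = X.
n_T = Σnᵢ = 1 + X.
With p_i = (n_i/n_T)P, K = p_B p_C / (p_A).
This yields a degree-2 equation in X; solving on (0,1), X = 0.524.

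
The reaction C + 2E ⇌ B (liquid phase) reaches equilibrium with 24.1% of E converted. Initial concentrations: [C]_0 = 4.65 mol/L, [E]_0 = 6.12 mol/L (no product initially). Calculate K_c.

Let X = conversion of E.
Concentrations: [C] = 4.65 − 3.06X; [E] = 6.12 − 6.12X; [B] = 3.06X.
At X = 0.241: [C] = 3.91, [E] = 4.65, [B] = 0.737.
K_c = [B] / ([C] [E]^2) = 0.00874 (mol/L)^-2.

K_c = 0.00874 (mol/L)^-2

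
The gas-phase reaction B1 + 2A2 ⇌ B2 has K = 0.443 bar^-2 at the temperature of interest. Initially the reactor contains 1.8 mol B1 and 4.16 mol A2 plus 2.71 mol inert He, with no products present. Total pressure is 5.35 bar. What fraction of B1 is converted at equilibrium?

Let X = conversion of B1 (basis 1.8 mol B1); extent of reaction ξ = 1.8X.
Moles: n_B1 = 1.8 − 1.8X; n_A2 = 4.16 − 3.6X; n_B2 = 1.8X; n_I = 2.71 (inert).
n_T = Σnᵢ = 8.67 − 3.6X.
y_i = n_i/n_T, p_i = y_i·P. K = p_B2 / (p_B1 p_A2^2).
Setting this equal to 0.443 bar^-2 and taking the physical root (0 < X < 1) gives X = 0.565.

X = 0.565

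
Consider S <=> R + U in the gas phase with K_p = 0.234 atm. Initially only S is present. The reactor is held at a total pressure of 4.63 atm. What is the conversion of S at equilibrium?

Basis: 1 mol S initially; let X = conversion of S. Extent ξ = X.
At extent ξ: n_S = 1 − X; n_R = X; n_U = X.
Total moles n_T = 1 + X.
With p_i = (n_i/n_T)P, K_p = p_R p_U / (p_S).
This yields a degree-2 equation in X; solving on (0,1), X = 0.219.

X = 0.219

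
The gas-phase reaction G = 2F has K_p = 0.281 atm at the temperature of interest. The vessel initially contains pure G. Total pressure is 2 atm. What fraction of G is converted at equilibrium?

X = 0.184

Take 1 mol G as basis and let X be its fractional conversion, so ξ = X.
Mole table: n_G = 1 − X; n_F = 2X.
Summing: n_T = 1 + X.
With p_i = (n_i/n_T)P, K_p = p_F^2 / (p_G).
Equating to 0.281 atm and solving on 0 < X < 1: X = 0.184.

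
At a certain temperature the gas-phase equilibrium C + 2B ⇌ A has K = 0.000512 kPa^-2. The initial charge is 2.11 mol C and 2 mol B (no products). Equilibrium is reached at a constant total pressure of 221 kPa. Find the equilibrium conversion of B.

Let X = conversion of B (basis 2 mol B); extent of reaction ξ = X.
Mole table: n_C = 2.11 − X; n_B = 2 − 2X; n_A = X.
Summing: n_T = 4.11 − 2X.
Mole fractions y_i = n_i/n_T; K = p_A / (p_C p_B^2) with p_i = y_i·P.
Equating to 0.000512 kPa^-2 and solving on 0 < X < 1: X = 0.804.

X = 0.804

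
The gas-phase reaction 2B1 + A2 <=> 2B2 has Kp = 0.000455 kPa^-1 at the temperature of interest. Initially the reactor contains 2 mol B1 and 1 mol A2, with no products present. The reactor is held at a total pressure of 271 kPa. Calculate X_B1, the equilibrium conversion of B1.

Let X = conversion of B1 (basis 2 mol B1); extent of reaction ξ = X.
Moles: n_B1 = 2 − 2X; n_A2 = 1 − X; n_B2 = 2X.
n_T = Σnᵢ = 3 − X.
With p_i = (n_i/n_T)P, Kp = p_B2^2 / (p_B1^2 p_A2).
Setting this equal to 0.000455 kPa^-1 and taking the physical root (0 < X < 1) gives X = 0.160.

X = 0.160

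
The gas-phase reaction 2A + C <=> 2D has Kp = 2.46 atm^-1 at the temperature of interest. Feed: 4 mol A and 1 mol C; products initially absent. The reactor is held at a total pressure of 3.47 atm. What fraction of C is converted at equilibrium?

X = 0.790

Basis: 1 mol C initially; let X = conversion of C. Extent ξ = X.
Moles: n_A = 4 − 2X; n_C = 1 − X; n_D = 2X.
n_T = Σnᵢ = 5 − X.
Mole fractions y_i = n_i/n_T; Kp = p_D^2 / (p_A^2 p_C) with p_i = y_i·P.
Equating to 2.46 atm^-1 and solving on 0 < X < 1: X = 0.790.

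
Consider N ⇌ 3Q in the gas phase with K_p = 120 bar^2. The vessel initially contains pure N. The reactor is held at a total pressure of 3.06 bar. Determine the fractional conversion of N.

X = 0.830

Take 1 mol N as basis and let X be its fractional conversion, so ξ = X.
Mole table: n_N = 1 − X; n_Q = 3X.
n_T = Σnᵢ = 1 + 2X.
Mole fractions y_i = n_i/n_T; K_p = p_Q^3 / (p_N) with p_i = y_i·P.
This yields a degree-3 equation in X; solving on (0,1), X = 0.830.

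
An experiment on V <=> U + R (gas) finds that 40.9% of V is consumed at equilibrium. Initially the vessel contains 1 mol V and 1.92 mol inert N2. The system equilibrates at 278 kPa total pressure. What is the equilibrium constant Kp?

Let X = conversion of V (basis 1 mol V); extent of reaction ξ = X.
Mole table: n_V = 1 − X; n_U = X; n_R = X; n_I = 1.92 (inert).
Summing: n_T = 2.92 + X.
At X = 0.409: n_V = 0.591, n_U = 0.409, n_R = 0.409, n_T = 3.33.
p_i = (n_i/n_T)·P. Kp = p_U p_R / (p_V) = 23.6 kPa.

Kp = 23.6 kPa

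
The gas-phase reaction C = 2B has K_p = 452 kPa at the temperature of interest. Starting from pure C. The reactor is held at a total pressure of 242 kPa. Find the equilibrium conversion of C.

X = 0.564

Let X = conversion of C (basis 1 mol C); extent of reaction ξ = X.
Species balance: n_C = 1 − X; n_B = 2X.
Summing: n_T = 1 + X.
y_i = n_i/n_T, p_i = y_i·P. K_p = p_B^2 / (p_C).
This yields a degree-2 equation in X; solving on (0,1), X = 0.564.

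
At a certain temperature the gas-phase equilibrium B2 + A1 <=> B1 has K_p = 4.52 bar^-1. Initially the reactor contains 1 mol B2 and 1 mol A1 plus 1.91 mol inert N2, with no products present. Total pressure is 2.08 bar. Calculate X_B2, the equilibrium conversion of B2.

Let X = conversion of B2 (basis 1 mol B2); extent of reaction ξ = X.
Mole table: n_B2 = 1 − X; n_A1 = 1 − X; n_B1 = X; n_I = 1.91 (inert).
Summing: n_T = 3.91 − X.
Mole fractions y_i = n_i/n_T; K_p = p_B1 / (p_B2 p_A1) with p_i = y_i·P.
Equating to 4.52 bar^-1 and solving on 0 < X < 1: X = 0.555.

X = 0.555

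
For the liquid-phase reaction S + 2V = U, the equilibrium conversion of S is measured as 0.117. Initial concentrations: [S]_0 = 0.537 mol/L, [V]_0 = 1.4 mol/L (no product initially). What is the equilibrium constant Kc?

Kc = 0.0816 (mol/L)^-2

Let X = conversion of S.
Concentrations: [S] = 0.537 − 0.537X; [V] = 1.4 − 1.07X; [U] = 0.537X.
At X = 0.117: [S] = 0.474, [V] = 1.27, [U] = 0.0628.
Kc = [U] / ([S] [V]^2) = 0.0816 (mol/L)^-2.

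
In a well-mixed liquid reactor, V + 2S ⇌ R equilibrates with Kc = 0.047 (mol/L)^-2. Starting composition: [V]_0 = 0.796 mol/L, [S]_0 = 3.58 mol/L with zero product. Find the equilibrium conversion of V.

X = 0.309

Let X = conversion of V; extent ξ = 0.796·X mol/L.
Concentrations: [V] = 0.796 − 0.796X; [S] = 3.58 − 1.59X; [R] = 0.796X.
Kc = [R] / ([V] [S]^2).
Equating to 0.047 (mol/L)^-2: the physical root is X = 0.309.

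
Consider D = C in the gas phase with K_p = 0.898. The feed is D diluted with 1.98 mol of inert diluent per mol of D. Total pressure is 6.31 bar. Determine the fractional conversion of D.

X = 0.473

Basis: 1 mol D initially; let X = conversion of D. Extent ξ = X.
Mole table: n_D = 1 − X; n_C = X; n_I = 1.98 (inert).
Total moles n_T = 2.98 (Δν = 0, constant).
Mole fractions y_i = n_i/n_T; K_p = p_C / (p_D) with p_i = y_i·P.
Substituting and setting equal to 0.898 gives a polynomial in X; the root in (0,1) is X = 0.473.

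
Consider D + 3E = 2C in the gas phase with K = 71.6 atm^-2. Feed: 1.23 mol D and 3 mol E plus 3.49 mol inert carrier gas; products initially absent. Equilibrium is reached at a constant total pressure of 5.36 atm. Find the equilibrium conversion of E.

Take 3 mol E as basis and let X be its fractional conversion, so ξ = X.
At extent ξ: n_D = 1.23 − X; n_E = 3 − 3X; n_C = 2X; n_I = 3.49 (inert).
n_T = Σnᵢ = 7.72 − 2X.
Mole fractions y_i = n_i/n_T; K = p_C^2 / (p_D p_E^3) with p_i = y_i·P.
Setting this equal to 71.6 atm^-2 and taking the physical root (0 < X < 1) gives X = 0.833.

X = 0.833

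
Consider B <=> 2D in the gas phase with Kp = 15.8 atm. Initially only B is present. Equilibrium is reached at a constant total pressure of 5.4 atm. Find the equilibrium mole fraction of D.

Take 1 mol B as basis and let X be its fractional conversion, so ξ = X.
At extent ξ: n_B = 1 − X; n_D = 2X.
Total moles n_T = 1 + X.
With p_i = (n_i/n_T)P, Kp = p_D^2 / (p_B).
Setting this equal to 15.8 atm and taking the physical root (0 < X < 1) gives X = 0.650.
Then n_D = 1.3, n_T = 1.65, so y_D = 0.788.

y_D = 0.788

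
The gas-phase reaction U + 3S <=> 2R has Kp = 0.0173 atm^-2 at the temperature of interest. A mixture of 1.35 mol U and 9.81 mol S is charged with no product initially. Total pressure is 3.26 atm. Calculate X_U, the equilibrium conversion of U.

Take 1.35 mol U as basis and let X be its fractional conversion, so ξ = 1.35X.
Moles: n_U = 1.35 − 1.35X; n_S = 9.81 − 4.05X; n_R = 2.7X.
Total moles n_T = 11.2 − 2.7X.
Mole fractions y_i = n_i/n_T; Kp = p_R^2 / (p_U p_S^3) with p_i = y_i·P.
Setting this equal to 0.0173 atm^-2 and taking the physical root (0 < X < 1) gives X = 0.353.

X = 0.353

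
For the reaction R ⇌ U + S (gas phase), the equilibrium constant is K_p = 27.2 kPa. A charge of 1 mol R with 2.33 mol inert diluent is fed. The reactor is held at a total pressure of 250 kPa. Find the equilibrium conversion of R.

X = 0.469

Basis: 1 mol R initially; let X = conversion of R. Extent ξ = X.
Moles: n_R = 1 − X; n_U = X; n_S = X; n_I = 2.33 (inert).
n_T = Σnᵢ = 3.33 + X.
y_i = n_i/n_T, p_i = y_i·P. K_p = p_U p_S / (p_R).
Equating to 27.2 kPa and solving on 0 < X < 1: X = 0.469.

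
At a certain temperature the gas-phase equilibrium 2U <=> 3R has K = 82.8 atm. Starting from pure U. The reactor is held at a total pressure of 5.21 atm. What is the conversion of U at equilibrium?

Let X = conversion of U (basis 1 mol U); extent of reaction ξ = 0.5X.
Moles: n_U = 1 − X; n_R = 1.5X.
Summing: n_T = 1 + 0.5X.
y_i = n_i/n_T, p_i = y_i·P. K = p_R^3 / (p_U^2).
Setting this equal to 82.8 atm and taking the physical root (0 < X < 1) gives X = 0.746.

X = 0.746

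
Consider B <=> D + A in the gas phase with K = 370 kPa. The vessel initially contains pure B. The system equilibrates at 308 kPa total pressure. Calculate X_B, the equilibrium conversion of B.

X = 0.739

Let X = conversion of B (basis 1 mol B); extent of reaction ξ = X.
Mole table: n_B = 1 − X; n_D = X; n_A = X.
Summing: n_T = 1 + X.
Mole fractions y_i = n_i/n_T; K = p_D p_A / (p_B) with p_i = y_i·P.
Substituting and setting equal to 370 kPa gives a polynomial in X; the root in (0,1) is X = 0.739.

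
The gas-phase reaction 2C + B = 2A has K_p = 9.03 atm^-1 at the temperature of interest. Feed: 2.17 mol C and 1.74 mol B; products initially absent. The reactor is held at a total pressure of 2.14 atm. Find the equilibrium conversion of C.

X = 0.710

Let X = conversion of C (basis 2.17 mol C); extent of reaction ξ = 1.08X.
Moles: n_C = 2.17 − 2.17X; n_B = 1.74 − 1.08X; n_A = 2.17X.
Total moles n_T = 3.91 − 1.08X.
y_i = n_i/n_T, p_i = y_i·P. K_p = p_A^2 / (p_C^2 p_B).
Equating to 9.03 atm^-1 and solving on 0 < X < 1: X = 0.710.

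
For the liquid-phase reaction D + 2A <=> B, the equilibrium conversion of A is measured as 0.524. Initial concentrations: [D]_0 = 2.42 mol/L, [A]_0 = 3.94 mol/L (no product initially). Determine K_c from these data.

Let X = conversion of A.
Concentrations: [D] = 2.42 − 1.97X; [A] = 3.94 − 3.94X; [B] = 1.97X.
At X = 0.524: [D] = 1.39, [A] = 1.88, [B] = 1.03.
K_c = [B] / ([D] [A]^2) = 0.211 (mol/L)^-2.

K_c = 0.211 (mol/L)^-2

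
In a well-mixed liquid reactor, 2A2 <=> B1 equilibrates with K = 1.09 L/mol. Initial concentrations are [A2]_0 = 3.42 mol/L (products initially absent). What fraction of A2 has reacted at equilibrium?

Let X = conversion of A2; extent ξ = 3.42X/2 mol/L.
Concentrations: [A2] = 3.42 − 3.42X; [B1] = 1.71X.
K = [B1] / ([A2]^2).
This equals 1.09 at X = 0.695 (the root in 0 < X < 1).

X = 0.695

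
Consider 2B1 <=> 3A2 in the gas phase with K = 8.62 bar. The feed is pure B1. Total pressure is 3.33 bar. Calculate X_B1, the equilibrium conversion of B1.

X = 0.568

Let X = conversion of B1 (basis 1 mol B1); extent of reaction ξ = 0.5X.
Mole table: n_B1 = 1 − X; n_A2 = 1.5X.
Total moles n_T = 1 + 0.5X.
With p_i = (n_i/n_T)P, K = p_A2^3 / (p_B1^2).
This yields a degree-3 equation in X; solving on (0,1), X = 0.568.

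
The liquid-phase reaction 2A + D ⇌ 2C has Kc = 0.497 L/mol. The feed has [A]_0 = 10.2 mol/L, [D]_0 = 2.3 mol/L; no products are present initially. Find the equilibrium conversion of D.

Let X = conversion of D; extent ξ = 2.3·X mol/L.
Concentrations: [A] = 10.2 − 4.6X; [D] = 2.3 − 2.3X; [C] = 4.6X.
Kc = [C]^2 / ([A]^2 [D]).
Equating to 0.497 L/mol: the physical root is X = 0.761.

X = 0.761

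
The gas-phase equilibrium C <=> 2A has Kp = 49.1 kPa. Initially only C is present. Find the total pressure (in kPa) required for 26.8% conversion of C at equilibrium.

Let X = conversion of C (basis 1 mol C); extent of reaction ξ = X.
Species balance: n_C = 1 − X; n_A = 2X.
n_T = Σnᵢ = 1 + X.
Kp = p_A^2 / (p_C) with p_i = (n_i/n_T)·P.
At X = 0.268: the mole-fraction product g(X) = Π y_i^ν_i = 0.3095. Since Kp = g(X)·P^{1}, P = (Kp/g)^(1/1) = (49.1/0.3095)^(1/1) = 159 kPa.

P = 159 kPa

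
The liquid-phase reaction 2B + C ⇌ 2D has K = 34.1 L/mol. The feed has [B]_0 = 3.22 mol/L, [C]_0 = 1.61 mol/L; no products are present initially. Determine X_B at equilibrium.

Let X = conversion of B; extent ξ = 3.22X/2 mol/L.
Concentrations: [B] = 3.22 − 3.22X; [C] = 1.61 − 1.61X; [D] = 3.22X.
K = [D]^2 / ([B]^2 [C]).
Solving K = 34.1 for X ∈ (0,1): X = 0.778.

X = 0.778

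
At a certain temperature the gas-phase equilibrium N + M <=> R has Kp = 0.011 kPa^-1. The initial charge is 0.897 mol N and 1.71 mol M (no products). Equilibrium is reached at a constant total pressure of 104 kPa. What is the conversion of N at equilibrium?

Take 0.897 mol N as basis and let X be its fractional conversion, so ξ = 0.897X.
Moles: n_N = 0.897 − 0.897X; n_M = 1.71 − 0.897X; n_R = 0.897X.
Total moles n_T = 2.61 − 0.897X.
y_i = n_i/n_T, p_i = y_i·P. Kp = p_R / (p_N p_M).
Setting this equal to 0.011 kPa^-1 and taking the physical root (0 < X < 1) gives X = 0.407.

X = 0.407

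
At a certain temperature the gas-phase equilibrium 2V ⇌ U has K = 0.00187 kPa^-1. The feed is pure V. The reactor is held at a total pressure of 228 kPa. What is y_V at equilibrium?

Let X = conversion of V (basis 1 mol V); extent of reaction ξ = 0.5X.
Mole table: n_V = 1 − X; n_U = 0.5X.
Total moles n_T = 1 − 0.5X.
Mole fractions y_i = n_i/n_T; K = p_U / (p_V^2) with p_i = y_i·P.
Equating to 0.00187 kPa^-1 and solving on 0 < X < 1: X = 0.392.
Then n_V = 0.608, n_T = 0.804, so y_V = 0.756.

y_V = 0.756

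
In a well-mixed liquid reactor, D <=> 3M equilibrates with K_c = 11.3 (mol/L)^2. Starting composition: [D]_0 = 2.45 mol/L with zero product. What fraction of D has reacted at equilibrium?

X = 0.356

Let X = conversion of D; extent ξ = 2.45·X mol/L.
Concentrations: [D] = 2.45 − 2.45X; [M] = 7.35X.
K_c = [M]^3 / ([D]).
Solving K_c = 11.3 for X ∈ (0,1): X = 0.356.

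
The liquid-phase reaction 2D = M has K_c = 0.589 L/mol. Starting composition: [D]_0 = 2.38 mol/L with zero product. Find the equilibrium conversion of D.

X = 0.555

Let X = conversion of D; extent ξ = 2.38X/2 mol/L.
Concentrations: [D] = 2.38 − 2.38X; [M] = 1.19X.
K_c = [M] / ([D]^2).
Setting equal to 0.589 and solving for X on (0,1) gives X = 0.555.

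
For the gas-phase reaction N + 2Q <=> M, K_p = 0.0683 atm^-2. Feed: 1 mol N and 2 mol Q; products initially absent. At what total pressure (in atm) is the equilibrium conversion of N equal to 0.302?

Let X = conversion of N (basis 1 mol N); extent of reaction ξ = X.
Mole table: n_N = 1 − X; n_Q = 2 − 2X; n_M = X.
Summing: n_T = 3 − 2X.
K_p = p_M / (p_N p_Q^2) with p_i = (n_i/n_T)·P.
At X = 0.302: the mole-fraction product g(X) = Π y_i^ν_i = 1.275. Since K_p = g(X)·P^{-2}, P = (g/K_p)^(1/2) = (1.275/0.0683)^(1/2) = 4.32 atm.

P = 4.32 atm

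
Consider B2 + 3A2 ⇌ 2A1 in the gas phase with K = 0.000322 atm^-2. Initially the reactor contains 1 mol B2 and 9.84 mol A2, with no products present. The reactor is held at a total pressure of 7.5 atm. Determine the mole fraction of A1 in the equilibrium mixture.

y_A1 = 0.032

Basis: 1 mol B2 initially; let X = conversion of B2. Extent ξ = X.
At extent ξ: n_B2 = 1 − X; n_A2 = 9.84 − 3X; n_A1 = 2X.
n_T = Σnᵢ = 10.8 − 2X.
y_i = n_i/n_T, p_i = y_i·P. K = p_A1^2 / (p_B2 p_A2^3).
This yields a degree-4 equation in X; solving on (0,1), X = 0.167.
Then n_A1 = 0.334, n_T = 10.5, so y_A1 = 0.032.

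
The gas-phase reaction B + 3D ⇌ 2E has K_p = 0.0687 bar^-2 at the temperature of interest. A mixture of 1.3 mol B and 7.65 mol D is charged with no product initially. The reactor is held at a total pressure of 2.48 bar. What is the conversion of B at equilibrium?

X = 0.412

Take 1.3 mol B as basis and let X be its fractional conversion, so ξ = 1.3X.
Moles: n_B = 1.3 − 1.3X; n_D = 7.65 − 3.9X; n_E = 2.6X.
n_T = Σnᵢ = 8.95 − 2.6X.
y_i = n_i/n_T, p_i = y_i·P. K_p = p_E^2 / (p_B p_D^3).
Setting this equal to 0.0687 bar^-2 and taking the physical root (0 < X < 1) gives X = 0.412.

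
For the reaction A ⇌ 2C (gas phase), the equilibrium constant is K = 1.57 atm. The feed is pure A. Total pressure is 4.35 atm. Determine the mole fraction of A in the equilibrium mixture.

Basis: 1 mol A initially; let X = conversion of A. Extent ξ = X.
At extent ξ: n_A = 1 − X; n_C = 2X.
n_T = Σnᵢ = 1 + X.
With p_i = (n_i/n_T)P, K = p_C^2 / (p_A).
This yields a degree-2 equation in X; solving on (0,1), X = 0.288.
Then n_A = 0.712, n_T = 1.29, so y_A = 0.553.

y_A = 0.553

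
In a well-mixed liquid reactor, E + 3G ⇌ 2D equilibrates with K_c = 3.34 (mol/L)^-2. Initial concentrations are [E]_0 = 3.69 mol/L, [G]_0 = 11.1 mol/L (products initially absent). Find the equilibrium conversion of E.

X = 0.790

Let X = conversion of E; extent ξ = 3.69·X mol/L.
Concentrations: [E] = 3.69 − 3.69X; [G] = 11.1 − 11.1X; [D] = 7.38X.
K_c = [D]^2 / ([E] [G]^3).
Setting equal to 3.34 and solving for X on (0,1) gives X = 0.790.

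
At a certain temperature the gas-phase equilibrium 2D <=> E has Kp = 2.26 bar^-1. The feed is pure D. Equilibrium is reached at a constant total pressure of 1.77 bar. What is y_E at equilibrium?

Basis: 1 mol D initially; let X = conversion of D. Extent ξ = 0.5X.
Species balance: n_D = 1 − X; n_E = 0.5X.
n_T = Σnᵢ = 1 − 0.5X.
Mole fractions y_i = n_i/n_T; Kp = p_E / (p_D^2) with p_i = y_i·P.
Substituting and setting equal to 2.26 bar^-1 gives a polynomial in X; the root in (0,1) is X = 0.757.
Then n_E = 0.379, n_T = 0.621, so y_E = 0.610.

y_E = 0.610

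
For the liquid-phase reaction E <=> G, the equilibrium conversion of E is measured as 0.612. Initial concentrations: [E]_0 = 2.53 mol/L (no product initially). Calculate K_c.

Let X = conversion of E.
Concentrations: [E] = 2.53 − 2.53X; [G] = 2.53X.
At X = 0.612: [E] = 0.982, [G] = 1.55.
K_c = [G] / ([E]) = 1.58.

K_c = 1.58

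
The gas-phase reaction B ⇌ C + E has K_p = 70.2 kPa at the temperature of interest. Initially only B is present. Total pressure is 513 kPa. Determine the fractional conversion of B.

X = 0.347

Let X = conversion of B (basis 1 mol B); extent of reaction ξ = X.
Mole table: n_B = 1 − X; n_C = X; n_E = X.
n_T = Σnᵢ = 1 + X.
With p_i = (n_i/n_T)P, K_p = p_C p_E / (p_B).
Substituting and setting equal to 70.2 kPa gives a polynomial in X; the root in (0,1) is X = 0.347.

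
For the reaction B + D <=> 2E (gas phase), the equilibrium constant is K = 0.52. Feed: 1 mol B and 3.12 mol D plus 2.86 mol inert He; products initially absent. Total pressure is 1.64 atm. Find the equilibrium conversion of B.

X = 0.441

Take 1 mol B as basis and let X be its fractional conversion, so ξ = X.
Moles: n_B = 1 − X; n_D = 3.12 − X; n_E = 2X; n_I = 2.86 (inert).
Total moles n_T = 6.98 (Δν = 0, constant).
y_i = n_i/n_T, p_i = y_i·P. K = p_E^2 / (p_B p_D).
This yields a degree-2 equation in X; solving on (0,1), X = 0.441.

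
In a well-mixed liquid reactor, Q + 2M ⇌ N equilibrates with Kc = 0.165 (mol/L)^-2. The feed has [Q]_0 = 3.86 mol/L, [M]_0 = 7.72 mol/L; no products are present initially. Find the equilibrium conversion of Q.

Let X = conversion of Q; extent ξ = 3.86·X mol/L.
Concentrations: [Q] = 3.86 − 3.86X; [M] = 7.72 − 7.72X; [N] = 3.86X.
Kc = [N] / ([Q] [M]^2).
Equating to 0.165 (mol/L)^-2: the physical root is X = 0.605.

X = 0.605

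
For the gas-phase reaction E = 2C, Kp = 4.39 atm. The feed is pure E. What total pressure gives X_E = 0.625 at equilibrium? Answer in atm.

P = 1.71 atm

Basis: 1 mol E initially; let X = conversion of E. Extent ξ = X.
Moles: n_E = 1 − X; n_C = 2X.
n_T = Σnᵢ = 1 + X.
Kp = p_C^2 / (p_E) with p_i = (n_i/n_T)·P.
At X = 0.625: the mole-fraction product g(X) = Π y_i^ν_i = 2.564. Since Kp = g(X)·P^{1}, P = (Kp/g)^(1/1) = (4.39/2.564)^(1/1) = 1.71 atm.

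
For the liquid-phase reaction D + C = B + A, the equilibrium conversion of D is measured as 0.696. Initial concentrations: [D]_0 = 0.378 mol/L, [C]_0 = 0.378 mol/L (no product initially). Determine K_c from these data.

Let X = conversion of D.
Concentrations: [D] = 0.378 − 0.378X; [C] = 0.378 − 0.378X; [B] = 0.378X; [A] = 0.378X.
At X = 0.696: [D] = 0.115, [C] = 0.115, [B] = 0.263, [A] = 0.263.
K_c = [B] [A] / ([D] [C]) = 5.24.

K_c = 5.24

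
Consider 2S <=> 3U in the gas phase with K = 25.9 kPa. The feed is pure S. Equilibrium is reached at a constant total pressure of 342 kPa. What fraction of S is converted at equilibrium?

X = 0.243

Basis: 1 mol S initially; let X = conversion of S. Extent ξ = 0.5X.
Species balance: n_S = 1 − X; n_U = 1.5X.
Total moles n_T = 1 + 0.5X.
With p_i = (n_i/n_T)P, K = p_U^3 / (p_S^2).
This yields a degree-3 equation in X; solving on (0,1), X = 0.243.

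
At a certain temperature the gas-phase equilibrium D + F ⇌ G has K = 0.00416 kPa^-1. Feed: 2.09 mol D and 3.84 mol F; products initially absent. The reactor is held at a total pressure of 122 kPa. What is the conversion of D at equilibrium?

X = 0.238

Take 2.09 mol D as basis and let X be its fractional conversion, so ξ = 2.09X.
Species balance: n_D = 2.09 − 2.09X; n_F = 3.84 − 2.09X; n_G = 2.09X.
Total moles n_T = 5.93 − 2.09X.
With p_i = (n_i/n_T)P, K = p_G / (p_D p_F).
Setting this equal to 0.00416 kPa^-1 and taking the physical root (0 < X < 1) gives X = 0.238.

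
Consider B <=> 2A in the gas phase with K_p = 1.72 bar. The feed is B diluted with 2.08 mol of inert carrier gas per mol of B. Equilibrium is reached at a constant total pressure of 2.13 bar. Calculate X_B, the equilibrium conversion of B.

Let X = conversion of B (basis 1 mol B); extent of reaction ξ = X.
Mole table: n_B = 1 − X; n_A = 2X; n_I = 2.08 (inert).
Summing: n_T = 3.08 + X.
y_i = n_i/n_T, p_i = y_i·P. K_p = p_A^2 / (p_B).
Substituting and setting equal to 1.72 bar gives a polynomial in X; the root in (0,1) is X = 0.565.

X = 0.565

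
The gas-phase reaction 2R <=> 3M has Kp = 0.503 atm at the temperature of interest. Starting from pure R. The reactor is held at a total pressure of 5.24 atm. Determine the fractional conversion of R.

Basis: 1 mol R initially; let X = conversion of R. Extent ξ = 0.5X.
Moles: n_R = 1 − X; n_M = 1.5X.
Summing: n_T = 1 + 0.5X.
Mole fractions y_i = n_i/n_T; Kp = p_M^3 / (p_R^2) with p_i = y_i·P.
Setting this equal to 0.503 atm and taking the physical root (0 < X < 1) gives X = 0.260.

X = 0.260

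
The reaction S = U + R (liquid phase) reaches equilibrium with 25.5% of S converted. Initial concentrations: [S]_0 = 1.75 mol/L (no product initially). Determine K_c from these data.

K_c = 0.153 mol/L

Let X = conversion of S.
Concentrations: [S] = 1.75 − 1.75X; [U] = 1.75X; [R] = 1.75X.
At X = 0.255: [S] = 1.3, [U] = 0.446, [R] = 0.446.
K_c = [U] [R] / ([S]) = 0.153 mol/L.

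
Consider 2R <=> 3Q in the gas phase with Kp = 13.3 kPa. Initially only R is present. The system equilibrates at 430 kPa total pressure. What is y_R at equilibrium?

Let X = conversion of R (basis 1 mol R); extent of reaction ξ = 0.5X.
Mole table: n_R = 1 − X; n_Q = 1.5X.
Total moles n_T = 1 + 0.5X.
Mole fractions y_i = n_i/n_T; Kp = p_Q^3 / (p_R^2) with p_i = y_i·P.
Equating to 13.3 kPa and solving on 0 < X < 1: X = 0.188.
Then n_R = 0.812, n_T = 1.09, so y_R = 0.743.

y_R = 0.743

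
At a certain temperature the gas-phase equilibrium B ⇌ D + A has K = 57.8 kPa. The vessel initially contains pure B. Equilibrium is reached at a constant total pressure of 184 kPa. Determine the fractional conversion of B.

X = 0.489

Basis: 1 mol B initially; let X = conversion of B. Extent ξ = X.
At extent ξ: n_B = 1 − X; n_D = X; n_A = X.
Summing: n_T = 1 + X.
Mole fractions y_i = n_i/n_T; K = p_D p_A / (p_B) with p_i = y_i·P.
Setting this equal to 57.8 kPa and taking the physical root (0 < X < 1) gives X = 0.489.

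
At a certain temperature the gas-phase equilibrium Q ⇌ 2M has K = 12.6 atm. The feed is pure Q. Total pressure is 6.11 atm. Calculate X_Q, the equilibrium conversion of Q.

Basis: 1 mol Q initially; let X = conversion of Q. Extent ξ = X.
Species balance: n_Q = 1 − X; n_M = 2X.
n_T = Σnᵢ = 1 + X.
With p_i = (n_i/n_T)P, K = p_M^2 / (p_Q).
Substituting and setting equal to 12.6 atm gives a polynomial in X; the root in (0,1) is X = 0.583.

X = 0.583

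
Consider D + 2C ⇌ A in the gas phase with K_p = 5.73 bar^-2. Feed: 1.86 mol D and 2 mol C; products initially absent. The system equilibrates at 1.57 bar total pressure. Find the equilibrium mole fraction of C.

y_C = 0.217

Let X = conversion of C (basis 2 mol C); extent of reaction ξ = X.
Mole table: n_D = 1.86 − X; n_C = 2 − 2X; n_A = X.
n_T = Σnᵢ = 3.86 − 2X.
Mole fractions y_i = n_i/n_T; K_p = p_A / (p_D p_C^2) with p_i = y_i·P.
Setting this equal to 5.73 bar^-2 and taking the physical root (0 < X < 1) gives X = 0.742.
Then n_C = 0.515, n_T = 2.38, so y_C = 0.217.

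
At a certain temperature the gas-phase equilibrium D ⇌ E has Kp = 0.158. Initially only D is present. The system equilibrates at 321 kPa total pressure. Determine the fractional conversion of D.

X = 0.136

Let X = conversion of D (basis 1 mol D); extent of reaction ξ = X.
At extent ξ: n_D = 1 − X; n_E = X.
Total moles n_T = 1 (Δν = 0, constant).
With p_i = (n_i/n_T)P, Kp = p_E / (p_D).
Substituting and setting equal to 0.158 gives a polynomial in X; the root in (0,1) is X = 0.136.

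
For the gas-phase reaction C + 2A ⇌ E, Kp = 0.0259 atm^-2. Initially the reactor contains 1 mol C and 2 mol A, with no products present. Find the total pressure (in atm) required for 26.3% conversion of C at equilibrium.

Let X = conversion of C (basis 1 mol C); extent of reaction ξ = X.
Species balance: n_C = 1 − X; n_A = 2 − 2X; n_E = X.
Total moles n_T = 3 − 2X.
Kp = p_E / (p_C p_A^2) with p_i = (n_i/n_T)·P.
At X = 0.263: the mole-fraction product g(X) = Π y_i^ν_i = 1.005. Since Kp = g(X)·P^{-2}, P = (g/Kp)^(1/2) = (1.005/0.0259)^(1/2) = 6.23 atm.

P = 6.23 atm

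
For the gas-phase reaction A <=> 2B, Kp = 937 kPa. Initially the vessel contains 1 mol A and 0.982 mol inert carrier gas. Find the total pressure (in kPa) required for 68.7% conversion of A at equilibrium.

P = 415 kPa

Let X = conversion of A (basis 1 mol A); extent of reaction ξ = X.
Mole table: n_A = 1 − X; n_B = 2X; n_I = 0.982 (inert).
Total moles n_T = 1.98 + X.
Kp = p_B^2 / (p_A) with p_i = (n_i/n_T)·P.
At X = 0.687: the mole-fraction product g(X) = Π y_i^ν_i = 2.26. Since Kp = g(X)·P^{1}, P = (Kp/g)^(1/1) = (937/2.26)^(1/1) = 415 kPa.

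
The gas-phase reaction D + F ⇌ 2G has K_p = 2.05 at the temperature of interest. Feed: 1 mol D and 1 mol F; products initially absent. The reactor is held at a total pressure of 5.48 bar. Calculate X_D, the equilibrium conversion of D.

Basis: 1 mol D initially; let X = conversion of D. Extent ξ = X.
Species balance: n_D = 1 − X; n_F = 1 − X; n_G = 2X.
n_T stays at 2 (no change in mole number).
With p_i = (n_i/n_T)P, K_p = p_G^2 / (p_D p_F).
Substituting and setting equal to 2.05 gives a polynomial in X; the root in (0,1) is X = 0.417.

X = 0.417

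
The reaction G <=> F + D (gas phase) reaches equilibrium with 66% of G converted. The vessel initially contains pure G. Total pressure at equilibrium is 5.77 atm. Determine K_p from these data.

K_p = 4.45 atm

Take 1 mol G as basis and let X be its fractional conversion, so ξ = X.
Species balance: n_G = 1 − X; n_F = X; n_D = X.
n_T = Σnᵢ = 1 + X.
At X = 0.66: n_G = 0.34, n_F = 0.66, n_D = 0.66, n_T = 1.66.
p_i = (n_i/n_T)·P. K_p = p_F p_D / (p_G) = 4.45 atm.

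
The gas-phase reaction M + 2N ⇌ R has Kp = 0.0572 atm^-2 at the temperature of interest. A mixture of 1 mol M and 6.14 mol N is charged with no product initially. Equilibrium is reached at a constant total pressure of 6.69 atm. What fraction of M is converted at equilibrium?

X = 0.638

Basis: 1 mol M initially; let X = conversion of M. Extent ξ = X.
Mole table: n_M = 1 − X; n_N = 6.14 − 2X; n_R = X.
n_T = Σnᵢ = 7.14 − 2X.
Mole fractions y_i = n_i/n_T; Kp = p_R / (p_M p_N^2) with p_i = y_i·P.
This yields a degree-3 equation in X; solving on (0,1), X = 0.638.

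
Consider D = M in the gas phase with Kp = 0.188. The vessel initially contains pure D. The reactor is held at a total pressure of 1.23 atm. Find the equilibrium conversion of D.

Take 1 mol D as basis and let X be its fractional conversion, so ξ = X.
Mole table: n_D = 1 − X; n_M = X.
Since Δν = 0, n_T = 1 throughout.
y_i = n_i/n_T, p_i = y_i·P. Kp = p_M / (p_D).
Setting this equal to 0.188 and taking the physical root (0 < X < 1) gives X = 0.158.

X = 0.158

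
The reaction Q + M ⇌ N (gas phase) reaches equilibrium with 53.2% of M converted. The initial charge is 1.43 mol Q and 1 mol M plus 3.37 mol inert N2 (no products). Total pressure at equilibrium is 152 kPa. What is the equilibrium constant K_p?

K_p = 0.0439 kPa^-1

Basis: 1 mol M initially; let X = conversion of M. Extent ξ = X.
Moles: n_Q = 1.43 − X; n_M = 1 − X; n_N = X; n_I = 3.37 (inert).
Summing: n_T = 5.8 − X.
At X = 0.532: n_Q = 0.898, n_M = 0.468, n_N = 0.532, n_T = 5.27.
p_i = (n_i/n_T)·P. K_p = p_N / (p_Q p_M) = 0.0439 kPa^-1.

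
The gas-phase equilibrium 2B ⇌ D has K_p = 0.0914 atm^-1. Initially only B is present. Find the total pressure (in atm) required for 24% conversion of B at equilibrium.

P = 2 atm

Let X = conversion of B (basis 1 mol B); extent of reaction ξ = 0.5X.
Mole table: n_B = 1 − X; n_D = 0.5X.
Summing: n_T = 1 − 0.5X.
K_p = p_D / (p_B^2) with p_i = (n_i/n_T)·P.
At X = 0.24: the mole-fraction product g(X) = Π y_i^ν_i = 0.1828. Since K_p = g(X)·P^{-1}, P = (g/K_p)^(1/1) = (0.1828/0.0914)^(1/1) = 2 atm.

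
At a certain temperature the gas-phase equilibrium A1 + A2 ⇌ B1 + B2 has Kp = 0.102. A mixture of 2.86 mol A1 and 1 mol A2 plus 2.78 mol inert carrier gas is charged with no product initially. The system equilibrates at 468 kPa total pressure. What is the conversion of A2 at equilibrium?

X = 0.391

Let X = conversion of A2 (basis 1 mol A2); extent of reaction ξ = X.
Mole table: n_A1 = 2.86 − X; n_A2 = 1 − X; n_B1 = X; n_B2 = X; n_I = 2.78 (inert).
Total moles n_T = 6.64 (Δν = 0, constant).
With p_i = (n_i/n_T)P, Kp = p_B1 p_B2 / (p_A1 p_A2).
Setting this equal to 0.102 and taking the physical root (0 < X < 1) gives X = 0.391.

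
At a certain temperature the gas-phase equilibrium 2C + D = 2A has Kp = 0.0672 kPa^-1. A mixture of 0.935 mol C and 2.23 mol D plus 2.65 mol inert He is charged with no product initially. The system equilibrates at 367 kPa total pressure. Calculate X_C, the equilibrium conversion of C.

X = 0.744

Basis: 0.935 mol C initially; let X = conversion of C. Extent ξ = 0.468X.
At extent ξ: n_C = 0.935 − 0.935X; n_D = 2.23 − 0.468X; n_A = 0.935X; n_I = 2.65 (inert).
Summing: n_T = 5.81 − 0.468X.
y_i = n_i/n_T, p_i = y_i·P. Kp = p_A^2 / (p_C^2 p_D).
This yields a degree-3 equation in X; solving on (0,1), X = 0.744.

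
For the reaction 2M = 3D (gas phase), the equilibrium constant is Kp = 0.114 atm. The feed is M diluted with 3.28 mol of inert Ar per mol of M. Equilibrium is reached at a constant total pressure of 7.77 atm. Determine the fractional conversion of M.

Take 1 mol M as basis and let X be its fractional conversion, so ξ = 0.5X.
Mole table: n_M = 1 − X; n_D = 1.5X; n_I = 3.28 (inert).
Total moles n_T = 4.28 + 0.5X.
y_i = n_i/n_T, p_i = y_i·P. Kp = p_D^3 / (p_M^2).
Equating to 0.114 atm and solving on 0 < X < 1: X = 0.225.

X = 0.225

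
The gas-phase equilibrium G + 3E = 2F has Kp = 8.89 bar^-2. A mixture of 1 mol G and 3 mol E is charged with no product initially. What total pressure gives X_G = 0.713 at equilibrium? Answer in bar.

P = 2.88 bar

Basis: 1 mol G initially; let X = conversion of G. Extent ξ = X.
At extent ξ: n_G = 1 − X; n_E = 3 − 3X; n_F = 2X.
Summing: n_T = 4 − 2X.
Kp = p_F^2 / (p_G p_E^3) with p_i = (n_i/n_T)·P.
At X = 0.713: the mole-fraction product g(X) = Π y_i^ν_i = 73.55. Since Kp = g(X)·P^{-2}, P = (g/Kp)^(1/2) = (73.55/8.89)^(1/2) = 2.88 bar.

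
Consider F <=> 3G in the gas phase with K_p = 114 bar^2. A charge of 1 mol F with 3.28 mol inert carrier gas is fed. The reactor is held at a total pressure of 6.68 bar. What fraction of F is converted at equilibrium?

X = 0.829

Let X = conversion of F (basis 1 mol F); extent of reaction ξ = X.
Moles: n_F = 1 − X; n_G = 3X; n_I = 3.28 (inert).
Summing: n_T = 4.28 + 2X.
y_i = n_i/n_T, p_i = y_i·P. K_p = p_G^3 / (p_F).
Substituting and setting equal to 114 bar^2 gives a polynomial in X; the root in (0,1) is X = 0.829.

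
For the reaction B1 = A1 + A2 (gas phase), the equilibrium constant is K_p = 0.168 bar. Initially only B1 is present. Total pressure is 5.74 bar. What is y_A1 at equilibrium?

Basis: 1 mol B1 initially; let X = conversion of B1. Extent ξ = X.
Species balance: n_B1 = 1 − X; n_A1 = X; n_A2 = X.
Total moles n_T = 1 + X.
Mole fractions y_i = n_i/n_T; K_p = p_A1 p_A2 / (p_B1) with p_i = y_i·P.
Substituting and setting equal to 0.168 bar gives a polynomial in X; the root in (0,1) is X = 0.169.
Then n_A1 = 0.169, n_T = 1.17, so y_A1 = 0.144.

y_A1 = 0.144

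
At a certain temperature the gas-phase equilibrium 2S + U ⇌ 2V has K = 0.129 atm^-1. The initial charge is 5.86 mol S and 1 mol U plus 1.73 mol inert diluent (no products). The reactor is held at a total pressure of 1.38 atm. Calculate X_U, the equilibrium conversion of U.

X = 0.317

Take 1 mol U as basis and let X be its fractional conversion, so ξ = X.
At extent ξ: n_S = 5.86 − 2X; n_U = 1 − X; n_V = 2X; n_I = 1.73 (inert).
Total moles n_T = 8.59 − X.
y_i = n_i/n_T, p_i = y_i·P. K = p_V^2 / (p_S^2 p_U).
Substituting and setting equal to 0.129 atm^-1 gives a polynomial in X; the root in (0,1) is X = 0.317.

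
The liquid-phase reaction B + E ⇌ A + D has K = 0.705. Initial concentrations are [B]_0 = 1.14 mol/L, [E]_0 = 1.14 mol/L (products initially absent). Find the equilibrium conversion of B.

X = 0.456

Let X = conversion of B; extent ξ = 1.14·X mol/L.
Concentrations: [B] = 1.14 − 1.14X; [E] = 1.14 − 1.14X; [A] = 1.14X; [D] = 1.14X.
K = [A] [D] / ([B] [E]).
Solving K = 0.705 for X ∈ (0,1): X = 0.456.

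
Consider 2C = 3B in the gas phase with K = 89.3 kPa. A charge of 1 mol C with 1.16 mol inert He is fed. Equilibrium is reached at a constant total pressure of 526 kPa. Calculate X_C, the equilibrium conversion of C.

Let X = conversion of C (basis 1 mol C); extent of reaction ξ = 0.5X.
Species balance: n_C = 1 − X; n_B = 1.5X; n_I = 1.16 (inert).
n_T = Σnᵢ = 2.16 + 0.5X.
With p_i = (n_i/n_T)P, K = p_B^3 / (p_C^2).
Equating to 89.3 kPa and solving on 0 < X < 1: X = 0.363.

X = 0.363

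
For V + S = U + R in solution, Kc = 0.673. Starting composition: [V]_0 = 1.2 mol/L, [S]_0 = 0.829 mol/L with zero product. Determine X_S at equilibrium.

Let X = conversion of S; extent ξ = 0.829·X mol/L.
Concentrations: [V] = 1.2 − 0.829X; [S] = 0.829 − 0.829X; [U] = 0.829X; [R] = 0.829X.
Kc = [U] [R] / ([V] [S]).
Equating to 0.673: the physical root is X = 0.535.

X = 0.535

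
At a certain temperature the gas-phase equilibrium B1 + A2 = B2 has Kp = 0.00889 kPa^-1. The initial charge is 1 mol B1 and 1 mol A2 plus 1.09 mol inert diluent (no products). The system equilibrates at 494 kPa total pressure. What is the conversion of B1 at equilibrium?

X = 0.470

Take 1 mol B1 as basis and let X be its fractional conversion, so ξ = X.
Species balance: n_B1 = 1 − X; n_A2 = 1 − X; n_B2 = X; n_I = 1.09 (inert).
Total moles n_T = 3.09 − X.
y_i = n_i/n_T, p_i = y_i·P. Kp = p_B2 / (p_B1 p_A2).
Equating to 0.00889 kPa^-1 and solving on 0 < X < 1: X = 0.470.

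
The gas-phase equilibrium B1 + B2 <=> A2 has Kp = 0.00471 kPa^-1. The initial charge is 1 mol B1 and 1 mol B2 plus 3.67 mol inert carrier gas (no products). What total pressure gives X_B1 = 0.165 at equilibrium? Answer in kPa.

Take 1 mol B1 as basis and let X be its fractional conversion, so ξ = X.
Moles: n_B1 = 1 − X; n_B2 = 1 − X; n_A2 = X; n_I = 3.67 (inert).
Total moles n_T = 5.67 − X.
Kp = p_A2 / (p_B1 p_B2) with p_i = (n_i/n_T)·P.
At X = 0.165: the mole-fraction product g(X) = Π y_i^ν_i = 1.303. Since Kp = g(X)·P^{-1}, P = (g/Kp)^(1/1) = (1.303/0.00471)^(1/1) = 277 kPa.

P = 277 kPa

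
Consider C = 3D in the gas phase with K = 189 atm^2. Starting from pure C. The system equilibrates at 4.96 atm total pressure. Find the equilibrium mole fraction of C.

Let X = conversion of C (basis 1 mol C); extent of reaction ξ = X.
At extent ξ: n_C = 1 − X; n_D = 3X.
Summing: n_T = 1 + 2X.
With p_i = (n_i/n_T)P, K = p_D^3 / (p_C).
Substituting and setting equal to 189 atm^2 gives a polynomial in X; the root in (0,1) is X = 0.758.
Then n_C = 0.242, n_T = 2.52, so y_C = 0.096.

y_C = 0.096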